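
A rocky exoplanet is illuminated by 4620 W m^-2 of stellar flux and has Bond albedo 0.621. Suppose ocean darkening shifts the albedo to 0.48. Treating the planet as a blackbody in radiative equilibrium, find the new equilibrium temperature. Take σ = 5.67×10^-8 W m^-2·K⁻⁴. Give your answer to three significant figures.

New equilibrium: T₂ = [(1−0.48)·4620/(4σ)]^(1/4) = 320.8 K.

321 K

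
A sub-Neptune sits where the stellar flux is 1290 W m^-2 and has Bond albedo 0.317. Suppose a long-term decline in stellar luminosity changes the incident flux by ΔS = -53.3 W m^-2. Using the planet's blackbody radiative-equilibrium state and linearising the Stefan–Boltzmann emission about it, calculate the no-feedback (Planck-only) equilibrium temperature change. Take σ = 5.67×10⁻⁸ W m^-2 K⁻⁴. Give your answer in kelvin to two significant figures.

Reference equilibrium: T_e = [S(1−α)/(4σ)]^(1/4) = 249.7 K.
TOA radiative forcing: ΔF = (1−α)ΔS/4 = 0.683·(-53.3)/4 = -9.101 W m^-2.
Planck response: λ_P = 4σT_e³ = 4·5.67×10⁻⁸·(249.7)³ = 3.529 W m^-2/K.
So ΔT₀ = -9.101/3.529 = -2.58 K.

-2.6 kelvin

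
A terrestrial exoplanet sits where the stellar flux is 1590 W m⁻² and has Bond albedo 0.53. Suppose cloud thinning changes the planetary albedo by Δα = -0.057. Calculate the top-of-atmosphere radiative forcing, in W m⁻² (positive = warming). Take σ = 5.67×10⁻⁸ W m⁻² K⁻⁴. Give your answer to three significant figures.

22.7 W m⁻²

TOA radiative forcing: ΔF = −S·Δα/4 = −1590·(-0.057)/4 = 22.66 W m⁻².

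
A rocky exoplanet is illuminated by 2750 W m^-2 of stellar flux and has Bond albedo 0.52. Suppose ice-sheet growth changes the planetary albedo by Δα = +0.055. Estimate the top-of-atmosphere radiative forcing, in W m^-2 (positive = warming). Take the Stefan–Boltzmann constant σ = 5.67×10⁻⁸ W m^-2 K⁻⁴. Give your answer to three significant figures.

-37.8 W m^-2

ΔF = −(S/4)Δα = −(2750/4)×(+0.055) = -37.81 W m^-2.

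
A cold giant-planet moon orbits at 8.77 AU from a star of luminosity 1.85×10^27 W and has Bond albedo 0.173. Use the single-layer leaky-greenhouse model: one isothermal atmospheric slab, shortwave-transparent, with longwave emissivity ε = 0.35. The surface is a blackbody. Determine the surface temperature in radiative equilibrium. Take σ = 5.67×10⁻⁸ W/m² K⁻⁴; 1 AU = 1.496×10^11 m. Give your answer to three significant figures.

139 K

Orbital distance: d = 8.77 AU = 1.312×10^12 m.
Flux at the orbit: S = L/(4πd²) = 1.85×10^27/(4π·(1.31×10^12)²) = 85.53 W/m².
Effective emission temperature (TOA balance): σT_e⁴ = S(1−α)/4 = 17.68 W/m² → T_e = 132.9 K.
For a single slab of emissivity ε, T_s⁴ = 2T_e⁴/(2−ε); thus T_s = 132.9·(1.212)^(1/4) = 139.4 K.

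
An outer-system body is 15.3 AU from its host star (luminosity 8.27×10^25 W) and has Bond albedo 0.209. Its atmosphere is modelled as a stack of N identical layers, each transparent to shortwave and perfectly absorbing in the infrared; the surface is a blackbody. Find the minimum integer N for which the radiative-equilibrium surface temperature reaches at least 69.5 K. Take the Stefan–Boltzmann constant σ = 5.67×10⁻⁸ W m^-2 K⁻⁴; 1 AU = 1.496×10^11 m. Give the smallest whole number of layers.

5

d = 15.3 × 1.496×10^11 m = 2.289×10^12 m.
Flux at the orbit: S = L/(4πd²) = 8.27×10^25/(4π·(2.29×10^12)²) = 1.256 W m^-2.
Top-of-atmosphere balance: σT_e⁴ = S(1−α)/4 = 0.2484 W m^-2 → T_e = 45.75 K.
T_s = (N+1)^(1/4)·T_e ≥ 69.5 K requires N+1 ≥ (T_s/T_e)⁴ = (69.5/45.75)⁴ = 5.325.
Rounding up, N = 5.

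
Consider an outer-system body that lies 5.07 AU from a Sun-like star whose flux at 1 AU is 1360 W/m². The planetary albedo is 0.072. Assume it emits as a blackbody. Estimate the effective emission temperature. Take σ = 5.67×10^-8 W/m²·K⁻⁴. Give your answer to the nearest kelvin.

121 K

Flux at the orbit: S = 1360/(5.07)² = 52.91 W/m².
The planet absorbs (1−α)S over its disc πR² and re-emits over 4πR², so the mean absorbed flux is (1−0.072)·52.91/4 = 12.27 W/m².
Set σT⁴ = 12.27 → T = (12.27/σ)^(1/4) = 121.3 K.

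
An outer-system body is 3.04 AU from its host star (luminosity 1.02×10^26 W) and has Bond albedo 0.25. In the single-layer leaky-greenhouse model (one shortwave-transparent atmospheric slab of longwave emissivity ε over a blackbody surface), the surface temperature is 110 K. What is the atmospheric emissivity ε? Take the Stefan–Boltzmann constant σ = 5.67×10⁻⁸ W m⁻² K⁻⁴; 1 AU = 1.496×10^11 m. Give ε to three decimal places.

0.227

Orbital distance: d = 3.04 AU = 4.548×10^11 m.
Flux at the orbit: S = L/(4πd²) = 1.02×10^26/(4π·(4.55×10^11)²) = 39.24 W m⁻².
First, T_e = [39.24·(1−0.25)/(4σ)]^(1/4) = 106.7 K.
Inverting T_s⁴ = 2T_e⁴/(2−ε): (T_e/T_s)⁴ = 0.8864, so ε = 2(1 − 0.8864) = 0.2272.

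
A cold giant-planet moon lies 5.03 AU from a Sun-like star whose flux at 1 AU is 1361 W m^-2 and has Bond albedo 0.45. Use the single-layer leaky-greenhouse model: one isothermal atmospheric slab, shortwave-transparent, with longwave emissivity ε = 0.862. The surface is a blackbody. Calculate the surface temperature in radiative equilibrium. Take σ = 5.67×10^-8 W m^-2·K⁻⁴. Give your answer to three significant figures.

Flux at the orbit: S = 1361/(5.03)² = 53.79 W m^-2.
At the top of the atmosphere, σT_e⁴ = S(1−α)/4 = 7.396 W m^-2, giving T_e = 106.9 K.
The surface balance (absorbed SW + ε·downward IR = σT_s⁴) with T_a⁴ = T_s⁴/2 reduces to T_s = T_e·[2/(2−ε)]^¼ = 123.1 K.

123 K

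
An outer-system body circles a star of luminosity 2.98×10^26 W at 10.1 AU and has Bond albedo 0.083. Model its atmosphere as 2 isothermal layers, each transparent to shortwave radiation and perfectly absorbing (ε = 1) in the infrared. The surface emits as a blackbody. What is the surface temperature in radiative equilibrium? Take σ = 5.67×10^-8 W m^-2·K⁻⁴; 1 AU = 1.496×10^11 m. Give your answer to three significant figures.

d = 10.1 × 1.496×10^11 m = 1.511×10^12 m.
Spreading L over a sphere of radius d: S = 2.98×10^26/(4π·1.51×10^12²) = 10.39 W m^-2.
Top-of-atmosphere balance: σT_e⁴ = S(1−α)/4 = 2.381 W m^-2 → T_e = 80.50 K.
Layer-by-layer balance gives σT_s⁴ = (N+1)σT_e⁴, so T_s = 3^¼·80.50 = 105.9 K.

106 K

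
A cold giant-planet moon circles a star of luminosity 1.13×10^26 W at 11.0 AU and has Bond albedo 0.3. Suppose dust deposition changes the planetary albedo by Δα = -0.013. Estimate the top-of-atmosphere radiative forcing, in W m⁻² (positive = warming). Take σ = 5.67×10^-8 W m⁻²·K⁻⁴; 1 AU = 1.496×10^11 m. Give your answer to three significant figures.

0.0108 W m⁻²

d = 11.0 × 1.496×10^11 m = 1.646×10^12 m.
Spreading L over a sphere of radius d: S = 1.13×10^26/(4π·1.65×10^12²) = 3.321 W m⁻².
The change in absorbed flux is Δ[S(1−α)/4] = −SΔα/4 = 0.01079 W m⁻².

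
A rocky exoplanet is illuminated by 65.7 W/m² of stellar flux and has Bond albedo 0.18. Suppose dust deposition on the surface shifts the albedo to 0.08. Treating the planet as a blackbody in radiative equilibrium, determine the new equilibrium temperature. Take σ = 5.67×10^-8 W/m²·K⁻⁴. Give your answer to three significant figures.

T₂ = [S(1−α₂)/(4σ)]^(1/4) = [65.70·0.92/(4σ)]^(1/4) = 127.8 K.

128 kelvin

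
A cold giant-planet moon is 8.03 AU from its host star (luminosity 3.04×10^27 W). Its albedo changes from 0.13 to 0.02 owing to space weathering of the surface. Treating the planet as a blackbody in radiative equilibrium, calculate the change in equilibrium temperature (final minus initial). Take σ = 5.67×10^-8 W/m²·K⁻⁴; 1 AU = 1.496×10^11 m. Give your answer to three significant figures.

Orbital distance: d = 8.03 AU = 1.201×10^12 m.
S = L/(4πd²) = 167.6 W/m².
Before: T₁ = [167.6·0.87/(4σ)]^(1/4) = 159.2 K.
Final:   T₂ = [S(1−0.02)/(4σ)]^(1/4) = 164.1 K.
Change: 164.1 − 159.2 = 4.811 K.

4.81 K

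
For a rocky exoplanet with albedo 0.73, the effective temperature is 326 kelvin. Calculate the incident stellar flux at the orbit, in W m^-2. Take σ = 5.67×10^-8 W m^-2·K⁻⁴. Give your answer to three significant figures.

Invert the energy balance for S: S = 4σT⁴/(1−α).
σT⁴ = 5.67×10⁻⁸·(326)⁴ = 640.4 W m^-2.
So S = 4×640.4/(1−0.73) = 9487 W m^-2.

9490 W m^-2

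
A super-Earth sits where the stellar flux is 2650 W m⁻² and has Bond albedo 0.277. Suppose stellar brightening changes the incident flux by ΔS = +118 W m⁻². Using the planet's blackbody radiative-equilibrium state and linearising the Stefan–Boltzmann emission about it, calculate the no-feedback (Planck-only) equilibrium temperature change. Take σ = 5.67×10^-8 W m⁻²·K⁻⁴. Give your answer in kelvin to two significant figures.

The baseline emission temperature is T_e = 303.2 K.
ΔF = Δ[S(1−α)]/4 = (1−0.277)·+118/4 = 21.33 W m⁻².
The Planck feedback parameter is 4σT_e³ = 6.320 W m⁻²/K.
So ΔT₀ = 21.33/6.320 = 3.37 K.

3.4 K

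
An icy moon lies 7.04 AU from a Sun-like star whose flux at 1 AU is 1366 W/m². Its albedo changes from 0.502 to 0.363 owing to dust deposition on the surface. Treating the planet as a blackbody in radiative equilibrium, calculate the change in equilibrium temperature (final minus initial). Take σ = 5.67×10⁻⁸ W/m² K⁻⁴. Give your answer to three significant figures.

5.60 K

By the inverse-square law, S = 1366/7.04² = 27.56 W/m².
Initial: T₁ = [S(1−0.502)/(4σ)]^(1/4) = 88.20 K.
With α = 0.363, T₂ = 93.80 K.
Change: 93.80 − 88.20 = 5.599 K.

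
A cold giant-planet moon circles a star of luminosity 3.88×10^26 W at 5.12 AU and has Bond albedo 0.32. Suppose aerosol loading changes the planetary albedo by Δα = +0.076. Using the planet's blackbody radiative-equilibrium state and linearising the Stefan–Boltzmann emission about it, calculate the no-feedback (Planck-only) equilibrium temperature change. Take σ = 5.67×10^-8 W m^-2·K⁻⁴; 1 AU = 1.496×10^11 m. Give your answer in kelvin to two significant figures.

Orbital distance: d = 5.12 AU = 7.660×10^11 m.
Flux at the orbit: S = L/(4πd²) = 3.88×10^26/(4π·(7.66×10^11)²) = 52.63 W m^-2.
The baseline emission temperature is T_e = 112.1 K.
TOA radiative forcing: ΔF = −S·Δα/4 = −52.63·(+0.076)/4 = -0.9999 W m^-2.
Linearising σT⁴ gives d(σT⁴)/dT = 4σT_e³ = 0.3193 W m^-2 per K.
Hence the no-feedback warming is ΔF/(4σT_e³) = -3.13 K.

-3.1 kelvin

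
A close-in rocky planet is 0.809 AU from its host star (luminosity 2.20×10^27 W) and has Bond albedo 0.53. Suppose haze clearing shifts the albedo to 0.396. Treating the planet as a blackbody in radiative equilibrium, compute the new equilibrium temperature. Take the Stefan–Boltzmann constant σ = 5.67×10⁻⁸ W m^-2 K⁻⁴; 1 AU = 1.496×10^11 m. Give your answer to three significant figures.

Orbital distance: d = 0.809 AU = 1.210×10^11 m.
Spreading L over a sphere of radius d: S = 2.20×10^27/(4π·1.21×10^11²) = 11950 W m^-2.
With the new albedo, S(1−α₂)/4 = 1805 W m^-2, so T₂ = 422.4 K.

422 K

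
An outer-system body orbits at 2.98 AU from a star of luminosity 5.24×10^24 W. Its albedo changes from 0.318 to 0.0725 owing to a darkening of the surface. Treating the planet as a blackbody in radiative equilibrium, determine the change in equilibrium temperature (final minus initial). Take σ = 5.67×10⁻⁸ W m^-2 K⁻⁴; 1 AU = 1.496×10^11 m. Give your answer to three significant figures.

d = 2.98 × 1.496×10^11 m = 4.458×10^11 m.
Flux at the orbit: S = L/(4πd²) = 5.24×10^24/(4π·(4.46×10^11)²) = 2.098 W m^-2.
Before: T₁ = [2.098·0.682/(4σ)]^(1/4) = 50.12 K.
After:  T₂ = [2.098·0.927/(4σ)]^(1/4) = 54.12 K.
Change: 54.12 − 50.12 = 4.004 K.

4.00 K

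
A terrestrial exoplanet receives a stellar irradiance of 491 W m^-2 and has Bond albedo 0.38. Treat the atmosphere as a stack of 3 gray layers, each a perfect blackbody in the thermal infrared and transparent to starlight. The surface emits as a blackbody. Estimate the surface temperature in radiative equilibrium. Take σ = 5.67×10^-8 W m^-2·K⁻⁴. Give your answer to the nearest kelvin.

271 K

The effective emission temperature is T_e = [S(1−α)/(4σ)]^¼ = 191.4 K.
With N = 3 opaque layers, T_s = (N+1)^(1/4)·T_e = 4^(1/4)·191.4 = 270.7 K.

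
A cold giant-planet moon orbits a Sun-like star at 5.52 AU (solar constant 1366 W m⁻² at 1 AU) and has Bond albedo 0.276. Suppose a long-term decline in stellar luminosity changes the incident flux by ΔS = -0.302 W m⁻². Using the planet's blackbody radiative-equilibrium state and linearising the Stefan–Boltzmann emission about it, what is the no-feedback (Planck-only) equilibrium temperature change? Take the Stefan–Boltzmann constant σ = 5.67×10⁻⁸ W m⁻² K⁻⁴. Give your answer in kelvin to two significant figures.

By the inverse-square law, S = 1366/5.52² = 44.83 W m⁻².
Unperturbed T_e = [44.83·(1−0.276)/(4σ)]^¼ = 109.4 K.
TOA radiative forcing: ΔF = (1−α)ΔS/4 = 0.724·(-0.302)/4 = -0.05466 W m⁻².
The Planck feedback parameter is 4σT_e³ = 0.2968 W m⁻²/K.
So ΔT₀ = -0.05466/0.2968 = -0.184 K.

-0.18 K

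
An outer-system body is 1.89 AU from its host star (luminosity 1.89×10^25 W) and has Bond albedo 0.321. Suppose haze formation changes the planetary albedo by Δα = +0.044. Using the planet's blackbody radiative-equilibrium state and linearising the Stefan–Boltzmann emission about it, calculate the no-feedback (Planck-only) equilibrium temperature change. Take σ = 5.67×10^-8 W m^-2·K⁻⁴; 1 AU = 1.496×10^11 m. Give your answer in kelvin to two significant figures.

d = 1.89 × 1.496×10^11 m = 2.827×10^11 m.
Flux at the orbit: S = L/(4πd²) = 1.89×10^25/(4π·(2.83×10^11)²) = 18.81 W m^-2.
Unperturbed T_e = [18.81·(1−0.321)/(4σ)]^¼ = 86.63 K.
ΔF = −(S/4)Δα = −(18.81/4)×(+0.044) = -0.2069 W m^-2.
Planck response: λ_P = 4σT_e³ = 4·5.67×10⁻⁸·(86.63)³ = 0.1475 W m^-2/K.
So ΔT₀ = -0.2069/0.1475 = -1.40 K.

-1.4 K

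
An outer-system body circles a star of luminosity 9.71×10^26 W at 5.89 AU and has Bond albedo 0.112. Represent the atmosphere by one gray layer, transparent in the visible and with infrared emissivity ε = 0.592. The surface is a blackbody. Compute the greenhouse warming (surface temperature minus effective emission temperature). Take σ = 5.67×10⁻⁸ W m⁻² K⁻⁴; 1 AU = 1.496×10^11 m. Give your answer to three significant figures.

d = 5.89 × 1.496×10^11 m = 8.811×10^11 m.
Spreading L over a sphere of radius d: S = 9.71×10^26/(4π·8.81×10^11²) = 99.52 W m⁻².
Effective emission temperature (TOA balance): σT_e⁴ = S(1−α)/4 = 22.09 W m⁻² → T_e = 140.5 K.
Surface balance with a leaky layer gives σT_s⁴ = σT_e⁴·2/(2−ε), so T_s = T_e·[2/(2−0.592)]^(1/4) = 153.4 K.
The atmosphere warms the surface by 12.88 K.

12.9 K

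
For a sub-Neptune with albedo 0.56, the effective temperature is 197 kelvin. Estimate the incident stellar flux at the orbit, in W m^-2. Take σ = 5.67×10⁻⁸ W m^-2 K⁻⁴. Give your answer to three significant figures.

Invert the energy balance for S: S = 4σT⁴/(1−α).
σT⁴ = 5.67×10⁻⁸·(197)⁴ = 85.40 W m^-2.
So S = 4×85.40/(1−0.56) = 776.3 W m^-2.

776 W m^-2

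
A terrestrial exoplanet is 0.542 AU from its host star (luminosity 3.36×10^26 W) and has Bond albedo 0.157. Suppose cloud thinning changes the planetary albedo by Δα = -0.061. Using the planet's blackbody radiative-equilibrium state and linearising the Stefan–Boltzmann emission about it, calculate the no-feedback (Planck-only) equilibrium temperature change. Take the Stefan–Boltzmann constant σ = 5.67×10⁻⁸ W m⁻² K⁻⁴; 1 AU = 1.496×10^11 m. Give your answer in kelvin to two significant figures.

6.3 K

Orbital distance: d = 0.542 AU = 8.108×10^10 m.
Spreading L over a sphere of radius d: S = 3.36×10^26/(4π·8.11×10^10²) = 4067 W m⁻².
The baseline emission temperature is T_e = 350.6 K.
TOA radiative forcing: ΔF = −S·Δα/4 = −4067·(-0.061)/4 = 62.02 W m⁻².
The Planck feedback parameter is 4σT_e³ = 9.778 W m⁻²/K.
ΔT₀ = ΔF/λ_P = 62.02/9.778 = 6.34 K.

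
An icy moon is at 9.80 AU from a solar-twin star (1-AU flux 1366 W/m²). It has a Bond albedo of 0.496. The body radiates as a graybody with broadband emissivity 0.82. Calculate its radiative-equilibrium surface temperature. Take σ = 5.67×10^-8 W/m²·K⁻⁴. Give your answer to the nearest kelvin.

79 kelvin

Flux at the orbit: S = 1366/(9.80)² = 14.22 W/m².
The planet absorbs (1−α)S over its disc πR² and re-emits over 4πR², so the mean absorbed flux is (1−0.496)·14.22/4 = 1.792 W/m².
Radiative balance εσT⁴ = 1.792 gives T = [1.792/(0.82·σ)]^(1/4) = 78.79 K.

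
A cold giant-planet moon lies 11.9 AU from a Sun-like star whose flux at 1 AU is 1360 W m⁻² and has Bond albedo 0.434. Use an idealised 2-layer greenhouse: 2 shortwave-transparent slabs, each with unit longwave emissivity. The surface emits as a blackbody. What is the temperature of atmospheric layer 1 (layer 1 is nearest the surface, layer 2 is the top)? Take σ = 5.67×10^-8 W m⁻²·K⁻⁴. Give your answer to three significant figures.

Irradiance scales as 1/d², so S = 1360 W m⁻² × (1/11.9)² = 9.604 W m⁻².
OLR = S(1−α)/4 = 1.359 W m⁻²; the top layer radiates at T_e = 69.97 K.
Each opaque layer satisfies 2T_j⁴ = T_{j−1}⁴ + T_{j+1}⁴, giving T_k⁴ = (N+1−k)T_e⁴.
T_1 = (2)^(1/4)·69.97 = 83.21 K.

83.2 kelvin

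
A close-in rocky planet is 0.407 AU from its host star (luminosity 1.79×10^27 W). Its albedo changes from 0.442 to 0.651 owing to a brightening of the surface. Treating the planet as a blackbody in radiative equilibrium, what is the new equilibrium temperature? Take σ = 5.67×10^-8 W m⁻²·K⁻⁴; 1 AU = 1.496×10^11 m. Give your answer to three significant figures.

493 K

Orbital distance: d = 0.407 AU = 6.089×10^10 m.
Flux at the orbit: S = L/(4πd²) = 1.79×10^27/(4π·(6.09×10^10)²) = 38420 W m⁻².
New equilibrium: T₂ = [(1−0.651)·38420/(4σ)]^(1/4) = 493.1 K.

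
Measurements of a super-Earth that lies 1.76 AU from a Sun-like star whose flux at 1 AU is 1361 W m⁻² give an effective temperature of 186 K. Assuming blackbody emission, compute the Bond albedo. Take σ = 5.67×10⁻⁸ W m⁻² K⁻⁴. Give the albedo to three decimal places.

By the inverse-square law, S = 1361/1.76² = 439.4 W m⁻².
Energy balance: S(1−α)/4 = σT⁴, so 1−α = 4σT⁴/S.
σT⁴ = 67.86 W m⁻², so 4σT⁴ = 271.5 W m⁻².
Hence α = 1 − 271.5/439.4 = 0.3822.

0.382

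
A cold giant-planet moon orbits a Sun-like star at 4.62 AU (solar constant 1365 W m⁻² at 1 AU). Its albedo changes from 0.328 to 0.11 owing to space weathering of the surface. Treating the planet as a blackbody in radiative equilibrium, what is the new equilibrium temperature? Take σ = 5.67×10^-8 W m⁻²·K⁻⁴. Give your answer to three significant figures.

126 K

Irradiance scales as 1/d², so S = 1365 W m⁻² × (1/4.62)² = 63.95 W m⁻².
T₂ = [S(1−α₂)/(4σ)]^(1/4) = [63.95·0.89/(4σ)]^(1/4) = 125.9 K.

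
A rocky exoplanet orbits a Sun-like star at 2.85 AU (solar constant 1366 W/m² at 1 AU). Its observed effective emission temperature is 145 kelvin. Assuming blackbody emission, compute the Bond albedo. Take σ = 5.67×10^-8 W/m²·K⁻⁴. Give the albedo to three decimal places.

Irradiance scales as 1/d², so S = 1366 W/m² × (1/2.85)² = 168.2 W/m².
From σT⁴ = S(1−α)/4 we invert for α: 1−α = 4σT⁴/S.
4σT⁴ = 4·5.67×10⁻⁸·(145)⁴ = 100.3 W/m².
Hence α = 1 − 100.3/168.2 = 0.4039.

0.404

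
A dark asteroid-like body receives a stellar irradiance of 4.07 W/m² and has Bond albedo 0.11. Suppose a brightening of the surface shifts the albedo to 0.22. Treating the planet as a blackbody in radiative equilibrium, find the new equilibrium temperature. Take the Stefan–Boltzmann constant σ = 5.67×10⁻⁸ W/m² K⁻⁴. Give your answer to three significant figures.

With the new albedo, S(1−α₂)/4 = 0.7937 W/m², so T₂ = 61.17 K.

61.2 K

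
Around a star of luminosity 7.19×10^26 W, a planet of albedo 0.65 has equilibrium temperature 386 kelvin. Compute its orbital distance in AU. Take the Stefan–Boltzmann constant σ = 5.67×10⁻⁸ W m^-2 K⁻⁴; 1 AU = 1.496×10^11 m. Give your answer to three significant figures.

Energy balance gives S = 4σT⁴/(1−α) = 14390 W m^-2.
Then d = [L/(4πS)]^(1/2) = 6.307×10^10 m, i.e. 0.4216 AU.

0.422 AU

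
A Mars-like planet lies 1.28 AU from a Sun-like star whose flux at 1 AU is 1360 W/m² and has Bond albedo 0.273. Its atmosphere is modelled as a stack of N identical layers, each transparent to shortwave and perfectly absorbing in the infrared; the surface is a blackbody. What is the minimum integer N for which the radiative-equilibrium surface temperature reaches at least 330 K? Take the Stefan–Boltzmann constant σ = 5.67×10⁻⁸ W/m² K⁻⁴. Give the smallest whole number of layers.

4

By the inverse-square law, S = 1360/1.28² = 830.1 W/m².
Top-of-atmosphere balance: σT_e⁴ = S(1−α)/4 = 150.9 W/m² → T_e = 227.1 K.
T_s = (N+1)^(1/4)·T_e ≥ 330 K requires N+1 ≥ (T_s/T_e)⁴ = (330/227.1)⁴ = 4.457.
The minimum whole number is N = 4.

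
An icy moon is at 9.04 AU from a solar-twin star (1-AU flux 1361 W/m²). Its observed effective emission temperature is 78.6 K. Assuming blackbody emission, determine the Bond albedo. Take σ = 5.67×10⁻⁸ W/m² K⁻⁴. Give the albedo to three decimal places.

0.480

Flux at the orbit: S = 1361/(9.04)² = 16.65 W/m².
Rearranging the radiative balance, α = 1 − 4σT⁴/S.
4σT⁴ = 4·5.67×10⁻⁸·(78.6)⁴ = 8.656 W/m².
1−α = 8.656/16.65 = 0.5198, so α = 0.4802.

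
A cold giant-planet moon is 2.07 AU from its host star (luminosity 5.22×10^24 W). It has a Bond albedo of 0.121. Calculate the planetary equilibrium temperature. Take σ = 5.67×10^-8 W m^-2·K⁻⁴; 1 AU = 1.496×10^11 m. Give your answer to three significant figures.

d = 2.07 × 1.496×10^11 m = 3.097×10^11 m.
S = L/(4πd²) = 4.332 W m^-2.
The planet absorbs (1−α)S over its disc πR² and re-emits over 4πR², so the mean absorbed flux is (1−0.121)·4.332/4 = 0.9519 W m^-2.
In equilibrium σT⁴ equals this, so T = 64.01 K.

64.0 kelvin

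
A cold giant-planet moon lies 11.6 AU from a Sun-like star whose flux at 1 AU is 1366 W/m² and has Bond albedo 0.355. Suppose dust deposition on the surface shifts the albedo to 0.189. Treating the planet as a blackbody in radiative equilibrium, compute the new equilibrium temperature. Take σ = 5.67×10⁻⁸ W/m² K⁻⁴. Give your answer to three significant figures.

77.6 kelvin

Irradiance scales as 1/d², so S = 1366 W/m² × (1/11.6)² = 10.15 W/m².
New equilibrium: T₂ = [(1−0.189)·10.15/(4σ)]^(1/4) = 77.62 K.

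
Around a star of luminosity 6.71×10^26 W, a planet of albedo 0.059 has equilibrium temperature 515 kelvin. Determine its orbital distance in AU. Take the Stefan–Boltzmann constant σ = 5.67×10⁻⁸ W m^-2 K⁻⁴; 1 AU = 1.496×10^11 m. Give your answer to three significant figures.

Energy balance gives S = 4σT⁴/(1−α) = 16950 W m^-2.
Then d = [L/(4πS)]^(1/2) = 5.612×10^10 m, i.e. 0.3751 AU.

0.375 AU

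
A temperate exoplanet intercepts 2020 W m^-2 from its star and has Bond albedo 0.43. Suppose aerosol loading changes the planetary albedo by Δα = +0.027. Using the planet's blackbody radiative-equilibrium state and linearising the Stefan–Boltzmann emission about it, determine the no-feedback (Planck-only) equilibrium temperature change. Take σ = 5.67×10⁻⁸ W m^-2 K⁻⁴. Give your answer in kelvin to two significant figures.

Reference equilibrium: T_e = [S(1−α)/(4σ)]^(1/4) = 266.9 K.
TOA radiative forcing: ΔF = −S·Δα/4 = −2020·(+0.027)/4 = -13.63 W m^-2.
The Planck feedback parameter is 4σT_e³ = 4.314 W m^-2/K.
So ΔT₀ = -13.63/4.314 = -3.16 K.

-3.2 K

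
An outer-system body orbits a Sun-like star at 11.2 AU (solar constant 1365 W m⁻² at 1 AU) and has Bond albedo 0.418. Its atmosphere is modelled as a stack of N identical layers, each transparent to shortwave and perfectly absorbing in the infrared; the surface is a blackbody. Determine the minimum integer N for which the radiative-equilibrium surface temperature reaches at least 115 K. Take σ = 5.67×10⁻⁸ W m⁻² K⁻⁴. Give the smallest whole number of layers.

6

Flux at the orbit: S = 1365/(11.2)² = 10.88 W m⁻².
The effective emission temperature is T_e = [S(1−α)/(4σ)]^¼ = 72.69 K.
Since T_s⁴ = (N+1)T_e⁴, we need N ≥ (T_s/T_e)⁴ − 1 = 5.263.
So N ≥ 5.263; the smallest integer is N = 6.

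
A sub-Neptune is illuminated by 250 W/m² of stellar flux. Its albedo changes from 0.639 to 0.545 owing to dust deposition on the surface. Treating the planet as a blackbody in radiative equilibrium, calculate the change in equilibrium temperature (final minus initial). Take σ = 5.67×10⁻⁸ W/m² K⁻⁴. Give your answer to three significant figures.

8.41 kelvin

With α = 0.639, T₁ = 141.2 K.
After:  T₂ = [250.0·0.455/(4σ)]^(1/4) = 149.7 K.
Change: 149.7 − 141.2 = 8.412 K.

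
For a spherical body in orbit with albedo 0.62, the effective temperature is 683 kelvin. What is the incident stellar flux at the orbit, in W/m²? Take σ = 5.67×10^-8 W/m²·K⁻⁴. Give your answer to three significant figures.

1.30×10^5 W/m²

Invert the energy balance for S: S = 4σT⁴/(1−α).
The emitted flux is σT⁴ = 12340 W/m².
So S = 4×12340/(1−0.62) = 1.299×10^5 W/m².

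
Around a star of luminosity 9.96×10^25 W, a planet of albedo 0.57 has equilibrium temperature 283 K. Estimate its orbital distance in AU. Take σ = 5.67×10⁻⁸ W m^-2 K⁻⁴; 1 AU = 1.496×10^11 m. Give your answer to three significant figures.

0.324 AU

Required flux: S = 4σT⁴/(1−α) = 3383 W m^-2.
S = L/(4πd²) → d = √(L/4πS) = √(9.96×10^25/(4π·3383)) = 4.840×10^10 m = 0.3235 AU.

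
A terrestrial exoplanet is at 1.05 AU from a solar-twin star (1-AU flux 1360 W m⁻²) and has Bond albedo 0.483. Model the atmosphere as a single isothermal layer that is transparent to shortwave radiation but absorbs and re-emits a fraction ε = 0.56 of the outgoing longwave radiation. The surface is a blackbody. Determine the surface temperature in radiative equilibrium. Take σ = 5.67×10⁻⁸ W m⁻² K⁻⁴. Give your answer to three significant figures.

Irradiance scales as 1/d², so S = 1360 W m⁻² × (1/1.05)² = 1234 W m⁻².
Effective emission temperature (TOA balance): σT_e⁴ = S(1−α)/4 = 159.4 W m⁻² → T_e = 230.3 K.
The surface balance (absorbed SW + ε·downward IR = σT_s⁴) with T_a⁴ = T_s⁴/2 reduces to T_s = T_e·[2/(2−ε)]^¼ = 250.0 K.

250 K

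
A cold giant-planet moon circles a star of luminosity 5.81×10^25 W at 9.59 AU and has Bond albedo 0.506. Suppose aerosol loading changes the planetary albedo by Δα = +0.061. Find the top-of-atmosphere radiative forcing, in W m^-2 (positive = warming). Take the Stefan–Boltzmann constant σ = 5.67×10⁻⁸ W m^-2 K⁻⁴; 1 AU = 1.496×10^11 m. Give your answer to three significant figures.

Orbital distance: d = 9.59 AU = 1.435×10^12 m.
Spreading L over a sphere of radius d: S = 5.81×10^25/(4π·1.43×10^12²) = 2.246 W m^-2.
ΔF = −(S/4)Δα = −(2.246/4)×(+0.061) = -0.03426 W m^-2.

-0.0343 W m^-2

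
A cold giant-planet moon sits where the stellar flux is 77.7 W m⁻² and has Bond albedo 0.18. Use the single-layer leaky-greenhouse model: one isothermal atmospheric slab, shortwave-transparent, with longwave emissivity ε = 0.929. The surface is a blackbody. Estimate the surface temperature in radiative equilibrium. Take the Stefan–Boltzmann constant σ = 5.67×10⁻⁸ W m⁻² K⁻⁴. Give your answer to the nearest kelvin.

151 K

Effective emission temperature (TOA balance): σT_e⁴ = S(1−α)/4 = 15.93 W m⁻² → T_e = 129.5 K.
For a single slab of emissivity ε, T_s⁴ = 2T_e⁴/(2−ε); thus T_s = 129.5·(1.867)^(1/4) = 151.3 K.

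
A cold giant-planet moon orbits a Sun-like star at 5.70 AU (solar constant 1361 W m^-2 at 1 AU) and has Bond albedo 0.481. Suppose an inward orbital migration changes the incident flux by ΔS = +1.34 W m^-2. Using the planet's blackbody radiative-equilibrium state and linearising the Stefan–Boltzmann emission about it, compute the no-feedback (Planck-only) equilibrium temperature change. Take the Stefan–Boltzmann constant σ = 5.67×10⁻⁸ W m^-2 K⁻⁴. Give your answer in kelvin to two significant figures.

Flux at the orbit: S = 1361/(5.70)² = 41.89 W m^-2.
Reference equilibrium: T_e = [S(1−α)/(4σ)]^(1/4) = 98.95 K.
Only a fraction (1−α) is absorbed and it's spread over 4πR², so ΔF = (1−α)ΔS/4 = 0.1739 W m^-2.
The Planck feedback parameter is 4σT_e³ = 0.2197 W m^-2/K.
Hence the no-feedback warming is ΔF/(4σT_e³) = 0.791 K.

0.79 K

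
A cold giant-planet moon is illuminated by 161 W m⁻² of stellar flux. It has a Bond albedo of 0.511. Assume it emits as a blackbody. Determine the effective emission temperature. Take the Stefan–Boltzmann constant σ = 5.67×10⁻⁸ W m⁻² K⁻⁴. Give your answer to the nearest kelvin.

136 kelvin

Absorbed flux (global mean): S(1−α)/4 = 161.0·0.489/4 = 19.68 W m⁻².
Set σT⁴ = 19.68 → T = (19.68/σ)^(1/4) = 136.5 K.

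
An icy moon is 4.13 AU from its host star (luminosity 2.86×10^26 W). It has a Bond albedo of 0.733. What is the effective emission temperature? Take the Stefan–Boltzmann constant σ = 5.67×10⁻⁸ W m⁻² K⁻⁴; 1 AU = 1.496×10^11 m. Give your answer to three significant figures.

d = 4.13 × 1.496×10^11 m = 6.178×10^11 m.
Spreading L over a sphere of radius d: S = 2.86×10^26/(4π·6.18×10^11²) = 59.62 W m⁻².
Averaging over the sphere, the absorbed flux is S(1−α)/4 = 3.980 W m⁻².
Set σT⁴ = 3.980 → T = (3.980/σ)^(1/4) = 91.53 K.

91.5 K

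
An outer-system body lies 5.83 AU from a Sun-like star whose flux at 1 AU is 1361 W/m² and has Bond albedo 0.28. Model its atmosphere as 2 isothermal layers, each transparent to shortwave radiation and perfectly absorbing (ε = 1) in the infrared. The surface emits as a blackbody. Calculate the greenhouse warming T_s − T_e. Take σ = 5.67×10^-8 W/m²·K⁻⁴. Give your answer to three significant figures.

By the inverse-square law, S = 1361/5.83² = 40.04 W/m².
OLR = S(1−α)/4 = 7.208 W/m²; the top layer radiates at T_e = 106.2 K.
T_s = (N+1)^(1/4)·T_e = 139.7 K.
Warming: T_s − T_e = 33.56 K.

33.6 kelvin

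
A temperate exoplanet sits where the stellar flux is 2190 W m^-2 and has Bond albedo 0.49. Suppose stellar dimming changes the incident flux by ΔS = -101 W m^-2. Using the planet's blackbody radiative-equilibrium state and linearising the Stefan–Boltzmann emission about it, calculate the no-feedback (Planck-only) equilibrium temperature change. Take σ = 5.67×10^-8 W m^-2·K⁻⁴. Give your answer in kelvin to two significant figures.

Unperturbed T_e = [2190·(1−0.49)/(4σ)]^¼ = 264.9 K.
Only a fraction (1−α) is absorbed and it's spread over 4πR², so ΔF = (1−α)ΔS/4 = -12.88 W m^-2.
Planck response: λ_P = 4σT_e³ = 4·5.67×10⁻⁸·(264.9)³ = 4.216 W m^-2/K.
So ΔT₀ = -12.88/4.216 = -3.05 K.

-3.1 K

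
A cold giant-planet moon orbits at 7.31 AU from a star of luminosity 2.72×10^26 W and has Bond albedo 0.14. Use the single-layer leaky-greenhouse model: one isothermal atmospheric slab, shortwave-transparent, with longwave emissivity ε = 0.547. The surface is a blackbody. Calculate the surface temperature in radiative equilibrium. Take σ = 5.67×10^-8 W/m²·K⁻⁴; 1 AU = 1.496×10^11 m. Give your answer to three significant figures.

Orbital distance: d = 7.31 AU = 1.094×10^12 m.
Spreading L over a sphere of radius d: S = 2.72×10^26/(4π·1.09×10^12²) = 18.10 W/m².
Effective emission temperature (TOA balance): σT_e⁴ = S(1−α)/4 = 3.891 W/m² → T_e = 91.02 K.
The surface balance (absorbed SW + ε·downward IR = σT_s⁴) with T_a⁴ = T_s⁴/2 reduces to T_s = T_e·[2/(2−ε)]^¼ = 98.59 K.

98.6 K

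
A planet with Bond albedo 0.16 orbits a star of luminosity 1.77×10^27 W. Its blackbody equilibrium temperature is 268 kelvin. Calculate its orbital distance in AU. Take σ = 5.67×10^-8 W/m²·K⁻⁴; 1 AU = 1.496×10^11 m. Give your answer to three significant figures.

Required flux: S = 4σT⁴/(1−α) = 1393 W/m².
S = L/(4πd²) → d = √(L/4πS) = √(1.77×10^27/(4π·1393)) = 3.180×10^11 m = 2.126 AU.

2.13 AU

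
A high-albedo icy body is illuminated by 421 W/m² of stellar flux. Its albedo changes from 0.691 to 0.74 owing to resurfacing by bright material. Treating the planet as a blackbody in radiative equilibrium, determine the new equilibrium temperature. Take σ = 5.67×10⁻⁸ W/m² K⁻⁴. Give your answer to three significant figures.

T₂ = [S(1−α₂)/(4σ)]^(1/4) = [421.0·0.26/(4σ)]^(1/4) = 148.2 K.

148 K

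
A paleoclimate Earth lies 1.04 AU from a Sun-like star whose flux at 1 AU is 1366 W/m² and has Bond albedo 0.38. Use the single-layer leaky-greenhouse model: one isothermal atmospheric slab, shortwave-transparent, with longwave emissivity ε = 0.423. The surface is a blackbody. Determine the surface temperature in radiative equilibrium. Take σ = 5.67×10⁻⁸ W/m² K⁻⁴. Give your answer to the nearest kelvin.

By the inverse-square law, S = 1366/1.04² = 1263 W/m².
The planet radiates to space at T_e = [S(1−α)/(4σ)]^(1/4) = 242.4 K.
For a single slab of emissivity ε, T_s⁴ = 2T_e⁴/(2−ε); thus T_s = 242.4·(1.268)^(1/4) = 257.2 K.

257 kelvin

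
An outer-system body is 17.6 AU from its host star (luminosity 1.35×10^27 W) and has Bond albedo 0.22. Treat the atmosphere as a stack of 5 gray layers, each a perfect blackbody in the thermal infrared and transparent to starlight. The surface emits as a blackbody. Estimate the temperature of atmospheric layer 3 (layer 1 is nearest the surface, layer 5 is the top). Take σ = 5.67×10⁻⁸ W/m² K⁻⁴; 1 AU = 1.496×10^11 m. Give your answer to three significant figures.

112 K

Orbital distance: d = 17.6 AU = 2.633×10^12 m.
Spreading L over a sphere of radius d: S = 1.35×10^27/(4π·2.63×10^12²) = 15.50 W/m².
The effective emission temperature is T_e = [S(1−α)/(4σ)]^¼ = 85.44 K.
The net upward flux σT_e⁴ is constant between every pair of levels, so T_k⁴ = (N+1−k)T_e⁴.
With k = 3: T_3 = (5+1−3)^¼·85.44 K = 112.4 K.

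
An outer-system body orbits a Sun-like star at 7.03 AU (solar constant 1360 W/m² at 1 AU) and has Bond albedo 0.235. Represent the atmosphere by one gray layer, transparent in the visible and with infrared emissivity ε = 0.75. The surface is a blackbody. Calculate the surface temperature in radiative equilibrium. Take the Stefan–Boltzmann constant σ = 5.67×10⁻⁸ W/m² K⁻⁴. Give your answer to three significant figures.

110 kelvin

Flux at the orbit: S = 1360/(7.03)² = 27.52 W/m².
At the top of the atmosphere, σT_e⁴ = S(1−α)/4 = 5.263 W/m², giving T_e = 98.15 K.
For a single slab of emissivity ε, T_s⁴ = 2T_e⁴/(2−ε); thus T_s = 98.15·(1.6)^(1/4) = 110.4 K.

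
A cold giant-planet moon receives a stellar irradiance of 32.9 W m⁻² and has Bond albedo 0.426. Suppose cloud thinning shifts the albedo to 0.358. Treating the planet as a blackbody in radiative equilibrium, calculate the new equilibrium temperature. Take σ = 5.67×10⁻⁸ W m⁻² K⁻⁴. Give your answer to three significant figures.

New equilibrium: T₂ = [(1−0.358)·32.90/(4σ)]^(1/4) = 98.24 K.

98.2 K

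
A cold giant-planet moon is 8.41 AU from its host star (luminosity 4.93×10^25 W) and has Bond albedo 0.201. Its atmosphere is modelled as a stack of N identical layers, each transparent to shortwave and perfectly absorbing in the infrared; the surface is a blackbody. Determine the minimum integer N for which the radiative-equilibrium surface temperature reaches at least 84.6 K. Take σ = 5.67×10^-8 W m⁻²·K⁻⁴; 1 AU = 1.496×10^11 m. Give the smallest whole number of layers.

d = 8.41 × 1.496×10^11 m = 1.258×10^12 m.
S = L/(4πd²) = 2.478 W m⁻².
OLR = S(1−α)/4 = 0.4951 W m⁻²; the top layer radiates at T_e = 54.36 K.
Need (N+1)T_e⁴ ≥ T_s⁴, i.e. N+1 ≥ (84.6/54.36)⁴ = 5.867.
The minimum whole number is N = 5.

5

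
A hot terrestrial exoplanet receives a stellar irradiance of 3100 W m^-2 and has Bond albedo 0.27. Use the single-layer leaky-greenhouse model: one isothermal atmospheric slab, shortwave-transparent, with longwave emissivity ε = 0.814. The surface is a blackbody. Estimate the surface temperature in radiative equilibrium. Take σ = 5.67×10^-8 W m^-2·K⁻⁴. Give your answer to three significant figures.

360 kelvin

The planet radiates to space at T_e = [S(1−α)/(4σ)]^(1/4) = 316.1 K.
For a single slab of emissivity ε, T_s⁴ = 2T_e⁴/(2−ε); thus T_s = 316.1·(1.686)^(1/4) = 360.2 K.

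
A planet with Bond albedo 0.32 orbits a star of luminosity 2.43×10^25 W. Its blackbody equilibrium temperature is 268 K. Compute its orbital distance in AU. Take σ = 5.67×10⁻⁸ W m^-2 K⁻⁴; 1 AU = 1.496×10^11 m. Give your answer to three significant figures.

0.224 AU

Required flux: S = 4σT⁴/(1−α) = 1721 W m^-2.
Then d = [L/(4πS)]^(1/2) = 3.352×10^10 m, i.e. 0.2241 AU.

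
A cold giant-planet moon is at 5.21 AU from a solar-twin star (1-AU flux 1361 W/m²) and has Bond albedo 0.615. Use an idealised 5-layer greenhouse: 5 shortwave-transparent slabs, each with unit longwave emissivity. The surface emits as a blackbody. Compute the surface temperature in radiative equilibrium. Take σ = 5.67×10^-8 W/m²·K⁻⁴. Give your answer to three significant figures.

Irradiance scales as 1/d², so S = 1361 W/m² × (1/5.21)² = 50.14 W/m².
OLR = S(1−α)/4 = 4.826 W/m²; the top layer radiates at T_e = 96.05 K.
With N = 5 opaque layers, T_s = (N+1)^(1/4)·T_e = 6^(1/4)·96.05 = 150.3 K.

150 kelvin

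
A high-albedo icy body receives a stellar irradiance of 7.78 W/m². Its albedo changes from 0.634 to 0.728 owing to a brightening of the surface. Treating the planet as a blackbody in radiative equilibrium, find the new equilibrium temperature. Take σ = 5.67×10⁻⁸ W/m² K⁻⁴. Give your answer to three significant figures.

55.3 K

New equilibrium: T₂ = [(1−0.728)·7.780/(4σ)]^(1/4) = 55.27 K.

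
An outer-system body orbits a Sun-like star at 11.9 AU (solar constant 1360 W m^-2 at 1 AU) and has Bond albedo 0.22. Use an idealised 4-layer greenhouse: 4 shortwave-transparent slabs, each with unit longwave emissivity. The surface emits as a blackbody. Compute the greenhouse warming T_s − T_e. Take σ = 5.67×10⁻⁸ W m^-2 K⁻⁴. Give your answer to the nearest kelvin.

38 K

Irradiance scales as 1/d², so S = 1360 W m^-2 × (1/11.9)² = 9.604 W m^-2.
OLR = S(1−α)/4 = 1.873 W m^-2; the top layer radiates at T_e = 75.81 K.
T_s = (N+1)^(1/4)·T_e = 113.4 K.
So the greenhouse effect raises the surface by 113.4 − 75.81 = 37.55 K.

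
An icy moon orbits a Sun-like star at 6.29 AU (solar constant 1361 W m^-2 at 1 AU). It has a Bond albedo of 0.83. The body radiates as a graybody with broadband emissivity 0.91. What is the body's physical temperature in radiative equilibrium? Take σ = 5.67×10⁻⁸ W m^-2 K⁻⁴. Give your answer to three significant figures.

By the inverse-square law, S = 1361/6.29² = 34.40 W m^-2.
Absorbed flux (global mean): S(1−α)/4 = 34.40·0.17/4 = 1.462 W m^-2.
Equating to εσT⁴ with ε = 0.91: T = (1.462/0.91σ)^(1/4) = 72.96 K.

73.0 kelvin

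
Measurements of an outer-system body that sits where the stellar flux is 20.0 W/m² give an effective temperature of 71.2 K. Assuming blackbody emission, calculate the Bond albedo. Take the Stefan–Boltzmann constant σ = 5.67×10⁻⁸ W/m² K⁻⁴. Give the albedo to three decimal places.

0.709

Rearranging the radiative balance, α = 1 − 4σT⁴/S.
σT⁴ = 1.457 W/m², so 4σT⁴ = 5.829 W/m².
1−α = 5.829/20.00 = 0.2914, so α = 0.7086.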